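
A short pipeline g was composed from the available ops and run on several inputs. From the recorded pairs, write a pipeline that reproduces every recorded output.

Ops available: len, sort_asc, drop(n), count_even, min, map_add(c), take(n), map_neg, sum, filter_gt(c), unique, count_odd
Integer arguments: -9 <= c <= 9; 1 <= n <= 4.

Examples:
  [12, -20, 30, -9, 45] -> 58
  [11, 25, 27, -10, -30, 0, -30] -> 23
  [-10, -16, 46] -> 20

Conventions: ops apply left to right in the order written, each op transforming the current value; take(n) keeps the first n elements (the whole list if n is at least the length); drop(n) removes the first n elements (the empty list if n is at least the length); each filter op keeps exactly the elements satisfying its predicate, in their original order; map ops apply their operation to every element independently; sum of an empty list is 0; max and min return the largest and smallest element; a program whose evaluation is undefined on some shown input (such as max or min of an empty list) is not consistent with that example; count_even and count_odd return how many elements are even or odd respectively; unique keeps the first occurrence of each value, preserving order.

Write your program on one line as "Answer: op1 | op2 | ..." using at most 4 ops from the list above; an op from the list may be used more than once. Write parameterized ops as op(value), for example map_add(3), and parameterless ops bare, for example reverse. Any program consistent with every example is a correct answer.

sort_asc | unique | sum

Check, running the answer program on each example:
  [12, -20, 30, -9, 45] -> [-20, -9, 12, 30, 45] -> [-20, -9, 12, 30, 45] -> 58
  [11, 25, 27, -10, -30, 0, -30] -> [-30, -30, -10, 0, 11, 25, 27] -> [-30, -10, 0, 11, 25, 27] -> 23
  [-10, -16, 46] -> [-16, -10, 46] -> [-16, -10, 46] -> 20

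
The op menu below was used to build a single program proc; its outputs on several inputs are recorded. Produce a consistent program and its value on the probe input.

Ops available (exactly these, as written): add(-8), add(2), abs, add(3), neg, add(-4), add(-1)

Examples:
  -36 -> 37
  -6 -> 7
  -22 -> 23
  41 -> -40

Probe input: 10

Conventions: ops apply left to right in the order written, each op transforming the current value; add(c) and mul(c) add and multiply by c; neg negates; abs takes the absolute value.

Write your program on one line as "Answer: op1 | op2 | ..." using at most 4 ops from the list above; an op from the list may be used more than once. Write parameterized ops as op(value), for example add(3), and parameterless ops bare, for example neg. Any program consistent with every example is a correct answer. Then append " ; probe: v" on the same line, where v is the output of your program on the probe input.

add(3) | add(-4) | neg ; probe: -9

Check, running the answer program on each example:
  -36 -> -33 -> -37 -> 37
  -6 -> -3 -> -7 -> 7
  -22 -> -19 -> -23 -> 23
  41 -> 44 -> 40 -> -40
  probe: 10 -> 13 -> 9 -> -9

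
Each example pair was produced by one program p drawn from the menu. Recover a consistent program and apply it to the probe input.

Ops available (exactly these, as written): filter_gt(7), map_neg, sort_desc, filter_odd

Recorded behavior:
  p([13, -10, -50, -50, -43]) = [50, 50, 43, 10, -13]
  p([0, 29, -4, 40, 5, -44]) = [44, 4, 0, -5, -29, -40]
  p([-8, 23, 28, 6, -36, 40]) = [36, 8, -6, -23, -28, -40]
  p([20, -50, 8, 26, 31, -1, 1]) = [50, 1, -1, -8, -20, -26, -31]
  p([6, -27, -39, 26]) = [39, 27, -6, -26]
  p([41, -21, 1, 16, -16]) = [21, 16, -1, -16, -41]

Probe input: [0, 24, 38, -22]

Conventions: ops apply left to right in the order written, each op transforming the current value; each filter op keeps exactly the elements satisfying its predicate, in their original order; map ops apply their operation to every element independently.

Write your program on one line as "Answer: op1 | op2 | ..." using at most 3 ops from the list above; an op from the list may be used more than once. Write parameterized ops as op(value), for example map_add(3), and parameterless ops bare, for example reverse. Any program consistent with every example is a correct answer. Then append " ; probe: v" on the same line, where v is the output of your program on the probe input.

map_neg | sort_desc ; probe: [22, 0, -24, -38]

Check, running the answer program on each example:
  [13, -10, -50, -50, -43] -> [-13, 10, 50, 50, 43] -> [50, 50, 43, 10, -13]
  [0, 29, -4, 40, 5, -44] -> [0, -29, 4, -40, -5, 44] -> [44, 4, 0, -5, -29, -40]
  [-8, 23, 28, 6, -36, 40] -> [8, -23, -28, -6, 36, -40] -> [36, 8, -6, -23, -28, -40]
  [20, -50, 8, 26, 31, -1, 1] -> [-20, 50, -8, -26, -31, 1, -1] -> [50, 1, -1, -8, -20, -26, -31]
  [6, -27, -39, 26] -> [-6, 27, 39, -26] -> [39, 27, -6, -26]
  [41, -21, 1, 16, -16] -> [-41, 21, -1, -16, 16] -> [21, 16, -1, -16, -41]
  probe: [0, 24, 38, -22] -> [0, -24, -38, 22] -> [22, 0, -24, -38]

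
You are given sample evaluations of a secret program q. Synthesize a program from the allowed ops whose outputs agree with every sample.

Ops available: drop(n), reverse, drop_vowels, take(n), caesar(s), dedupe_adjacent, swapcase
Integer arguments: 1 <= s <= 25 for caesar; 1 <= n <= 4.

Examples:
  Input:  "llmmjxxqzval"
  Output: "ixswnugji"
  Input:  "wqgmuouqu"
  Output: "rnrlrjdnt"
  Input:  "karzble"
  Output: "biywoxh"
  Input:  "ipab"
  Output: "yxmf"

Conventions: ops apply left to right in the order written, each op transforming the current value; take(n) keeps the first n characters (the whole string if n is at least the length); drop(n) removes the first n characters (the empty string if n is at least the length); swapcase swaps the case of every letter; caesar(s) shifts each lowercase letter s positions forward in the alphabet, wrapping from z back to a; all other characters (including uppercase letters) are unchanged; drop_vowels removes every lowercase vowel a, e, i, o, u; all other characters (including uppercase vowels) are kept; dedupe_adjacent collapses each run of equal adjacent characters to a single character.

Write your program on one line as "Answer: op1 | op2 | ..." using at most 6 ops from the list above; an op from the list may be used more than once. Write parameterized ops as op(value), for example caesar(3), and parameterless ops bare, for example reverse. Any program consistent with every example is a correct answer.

caesar(17) | dedupe_adjacent | caesar(20) | caesar(12) | reverse

Check, running the answer program on each example:
  "llmmjxxqzval" -> "ccddaoohqmrc" -> "cdaohqmrc" -> "wxuibkglw" -> "ijgunwsxi" -> "ixswnugji"
  "wqgmuouqu" -> "nhxdlflhl" -> "nhxdlflhl" -> "hbrxfzfbf" -> "tndjrlrnr" -> "rnrlrjdnt"
  "karzble" -> "briqscv" -> "briqscv" -> "vlckmwp" -> "hxowyib" -> "biywoxh"
  "ipab" -> "zgrs" -> "zgrs" -> "talm" -> "fmxy" -> "yxmf"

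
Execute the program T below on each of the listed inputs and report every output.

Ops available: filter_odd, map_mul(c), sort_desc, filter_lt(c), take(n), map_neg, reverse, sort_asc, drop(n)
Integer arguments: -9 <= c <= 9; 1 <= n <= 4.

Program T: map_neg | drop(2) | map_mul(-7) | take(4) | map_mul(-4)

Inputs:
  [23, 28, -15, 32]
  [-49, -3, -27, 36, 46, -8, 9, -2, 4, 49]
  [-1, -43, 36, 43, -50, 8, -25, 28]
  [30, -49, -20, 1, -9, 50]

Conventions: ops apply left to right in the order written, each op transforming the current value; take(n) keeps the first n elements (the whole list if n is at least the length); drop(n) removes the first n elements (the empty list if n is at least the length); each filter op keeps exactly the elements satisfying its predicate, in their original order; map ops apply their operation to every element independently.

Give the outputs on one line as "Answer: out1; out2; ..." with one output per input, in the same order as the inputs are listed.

[420, -896]; [756, -1008, -1288, 224]; [-1008, -1204, 1400, -224]; [560, -28, 252, -1400]

Execution, op by op:
  [23, 28, -15, 32] -> [-23, -28, 15, -32] -> [15, -32] -> [-105, 224] -> [-105, 224] -> [420, -896]
  [-49, -3, -27, 36, 46, -8, 9, -2, 4, 49] -> [49, 3, 27, -36, -46, 8, -9, 2, -4, -49] -> [27, -36, -46, 8, -9, 2, -4, -49] -> [-189, 252, 322, -56, 63, -14, 28, 343] -> [-189, 252, 322, -56] -> [756, -1008, -1288, 224]
  [-1, -43, 36, 43, -50, 8, -25, 28] -> [1, 43, -36, -43, 50, -8, 25, -28] -> [-36, -43, 50, -8, 25, -28] -> [252, 301, -350, 56, -175, 196] -> [252, 301, -350, 56] -> [-1008, -1204, 1400, -224]
  [30, -49, -20, 1, -9, 50] -> [-30, 49, 20, -1, 9, -50] -> [20, -1, 9, -50] -> [-140, 7, -63, 350] -> [-140, 7, -63, 350] -> [560, -28, 252, -1400]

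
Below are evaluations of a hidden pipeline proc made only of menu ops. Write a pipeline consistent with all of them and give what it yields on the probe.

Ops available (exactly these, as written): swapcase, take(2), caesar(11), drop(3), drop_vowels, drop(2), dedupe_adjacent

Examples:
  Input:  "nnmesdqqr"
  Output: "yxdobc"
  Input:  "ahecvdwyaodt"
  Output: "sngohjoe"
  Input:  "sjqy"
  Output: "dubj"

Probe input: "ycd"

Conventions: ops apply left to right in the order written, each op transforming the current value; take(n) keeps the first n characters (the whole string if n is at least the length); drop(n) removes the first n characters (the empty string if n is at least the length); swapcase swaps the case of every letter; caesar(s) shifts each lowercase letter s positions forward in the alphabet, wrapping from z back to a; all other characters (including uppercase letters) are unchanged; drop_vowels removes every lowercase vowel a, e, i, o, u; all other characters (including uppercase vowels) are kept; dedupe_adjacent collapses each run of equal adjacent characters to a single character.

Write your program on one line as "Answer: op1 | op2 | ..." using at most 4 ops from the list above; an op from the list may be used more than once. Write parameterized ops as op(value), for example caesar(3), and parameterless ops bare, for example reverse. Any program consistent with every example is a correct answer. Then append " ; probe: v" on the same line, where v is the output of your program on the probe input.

drop_vowels | dedupe_adjacent | caesar(11) ; probe: "jno"

Check, running the answer program on each example:
  "nnmesdqqr" -> "nnmsdqqr" -> "nmsdqr" -> "yxdobc"
  "ahecvdwyaodt" -> "hcvdwydt" -> "hcvdwydt" -> "sngohjoe"
  "sjqy" -> "sjqy" -> "sjqy" -> "dubj"
  probe: "ycd" -> "ycd" -> "ycd" -> "jno"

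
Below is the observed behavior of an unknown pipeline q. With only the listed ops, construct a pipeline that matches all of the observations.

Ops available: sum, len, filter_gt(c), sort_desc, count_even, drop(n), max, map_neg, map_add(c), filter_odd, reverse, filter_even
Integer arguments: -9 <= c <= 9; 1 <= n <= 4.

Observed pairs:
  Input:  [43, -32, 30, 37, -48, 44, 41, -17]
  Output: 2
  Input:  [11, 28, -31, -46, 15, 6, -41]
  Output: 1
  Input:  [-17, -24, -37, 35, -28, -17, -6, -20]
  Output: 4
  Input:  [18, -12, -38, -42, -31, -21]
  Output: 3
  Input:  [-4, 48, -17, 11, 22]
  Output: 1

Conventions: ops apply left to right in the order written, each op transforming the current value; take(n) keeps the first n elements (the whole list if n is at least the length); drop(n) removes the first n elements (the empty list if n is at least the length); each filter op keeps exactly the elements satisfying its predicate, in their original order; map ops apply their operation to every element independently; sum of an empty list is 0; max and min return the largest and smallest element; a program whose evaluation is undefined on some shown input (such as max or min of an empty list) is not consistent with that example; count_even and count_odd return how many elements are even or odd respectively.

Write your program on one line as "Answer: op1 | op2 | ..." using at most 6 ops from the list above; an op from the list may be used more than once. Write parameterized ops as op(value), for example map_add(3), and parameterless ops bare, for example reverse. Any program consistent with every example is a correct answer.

filter_even | reverse | map_neg | map_add(6) | filter_gt(7) | count_even

Check, running the answer program on each example:
  [43, -32, 30, 37, -48, 44, 41, -17] -> [-32, 30, -48, 44] -> [44, -48, 30, -32] -> [-44, 48, -30, 32] -> [-38, 54, -24, 38] -> [54, 38] -> 2
  [11, 28, -31, -46, 15, 6, -41] -> [28, -46, 6] -> [6, -46, 28] -> [-6, 46, -28] -> [0, 52, -22] -> [52] -> 1
  [-17, -24, -37, 35, -28, -17, -6, -20] -> [-24, -28, -6, -20] -> [-20, -6, -28, -24] -> [20, 6, 28, 24] -> [26, 12, 34, 30] -> [26, 12, 34, 30] -> 4
  [18, -12, -38, -42, -31, -21] -> [18, -12, -38, -42] -> [-42, -38, -12, 18] -> [42, 38, 12, -18] -> [48, 44, 18, -12] -> [48, 44, 18] -> 3
  [-4, 48, -17, 11, 22] -> [-4, 48, 22] -> [22, 48, -4] -> [-22, -48, 4] -> [-16, -42, 10] -> [10] -> 1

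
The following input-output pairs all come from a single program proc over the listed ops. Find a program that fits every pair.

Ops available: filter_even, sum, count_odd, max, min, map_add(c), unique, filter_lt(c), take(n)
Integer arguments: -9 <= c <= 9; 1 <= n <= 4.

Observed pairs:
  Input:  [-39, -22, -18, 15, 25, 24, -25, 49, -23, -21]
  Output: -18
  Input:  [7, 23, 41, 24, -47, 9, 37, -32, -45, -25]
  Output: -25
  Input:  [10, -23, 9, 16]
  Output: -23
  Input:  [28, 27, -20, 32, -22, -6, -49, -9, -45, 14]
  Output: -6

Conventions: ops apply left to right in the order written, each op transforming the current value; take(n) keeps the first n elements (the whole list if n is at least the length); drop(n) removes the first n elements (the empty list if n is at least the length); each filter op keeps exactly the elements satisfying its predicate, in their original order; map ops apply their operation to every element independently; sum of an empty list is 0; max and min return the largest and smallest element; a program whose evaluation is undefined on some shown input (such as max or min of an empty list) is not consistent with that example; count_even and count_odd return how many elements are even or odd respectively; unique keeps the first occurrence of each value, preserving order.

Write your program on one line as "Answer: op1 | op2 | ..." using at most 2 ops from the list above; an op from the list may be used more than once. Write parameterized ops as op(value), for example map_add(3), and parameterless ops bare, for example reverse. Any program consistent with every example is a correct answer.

filter_lt(0) | max

Check, running the answer program on each example:
  [-39, -22, -18, 15, 25, 24, -25, 49, -23, -21] -> [-39, -22, -18, -25, -23, -21] -> -18
  [7, 23, 41, 24, -47, 9, 37, -32, -45, -25] -> [-47, -32, -45, -25] -> -25
  [10, -23, 9, 16] -> [-23] -> -23
  [28, 27, -20, 32, -22, -6, -49, -9, -45, 14] -> [-20, -22, -6, -49, -9, -45] -> -6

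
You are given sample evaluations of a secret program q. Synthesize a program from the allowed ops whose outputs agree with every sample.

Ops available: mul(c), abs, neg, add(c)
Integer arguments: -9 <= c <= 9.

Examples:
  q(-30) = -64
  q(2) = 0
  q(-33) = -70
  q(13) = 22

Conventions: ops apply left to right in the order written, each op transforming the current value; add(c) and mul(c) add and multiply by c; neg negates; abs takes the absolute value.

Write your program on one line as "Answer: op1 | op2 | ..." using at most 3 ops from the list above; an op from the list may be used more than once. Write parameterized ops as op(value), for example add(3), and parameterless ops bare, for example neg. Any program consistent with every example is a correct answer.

mul(2) | add(-4)

Check, running the answer program on each example:
  -30 -> -60 -> -64
  2 -> 4 -> 0
  -33 -> -66 -> -70
  13 -> 26 -> 22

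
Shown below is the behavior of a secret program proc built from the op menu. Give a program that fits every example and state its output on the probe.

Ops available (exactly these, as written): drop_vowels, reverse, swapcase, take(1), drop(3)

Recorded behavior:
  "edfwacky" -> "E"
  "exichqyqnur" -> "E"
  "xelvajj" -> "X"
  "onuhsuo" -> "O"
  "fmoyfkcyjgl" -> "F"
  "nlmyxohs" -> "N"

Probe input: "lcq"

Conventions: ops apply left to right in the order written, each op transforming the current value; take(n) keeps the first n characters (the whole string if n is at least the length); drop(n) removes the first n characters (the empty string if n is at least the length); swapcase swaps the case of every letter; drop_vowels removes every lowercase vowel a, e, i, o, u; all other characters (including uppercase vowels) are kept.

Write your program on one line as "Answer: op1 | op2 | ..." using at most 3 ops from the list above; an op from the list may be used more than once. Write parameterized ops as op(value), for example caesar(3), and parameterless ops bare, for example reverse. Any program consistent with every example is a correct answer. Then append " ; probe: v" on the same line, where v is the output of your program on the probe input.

swapcase | take(1) ; probe: "L"

Check, running the answer program on each example:
  "edfwacky" -> "EDFWACKY" -> "E"
  "exichqyqnur" -> "EXICHQYQNUR" -> "E"
  "xelvajj" -> "XELVAJJ" -> "X"
  "onuhsuo" -> "ONUHSUO" -> "O"
  "fmoyfkcyjgl" -> "FMOYFKCYJGL" -> "F"
  "nlmyxohs" -> "NLMYXOHS" -> "N"
  probe: "lcq" -> "LCQ" -> "L"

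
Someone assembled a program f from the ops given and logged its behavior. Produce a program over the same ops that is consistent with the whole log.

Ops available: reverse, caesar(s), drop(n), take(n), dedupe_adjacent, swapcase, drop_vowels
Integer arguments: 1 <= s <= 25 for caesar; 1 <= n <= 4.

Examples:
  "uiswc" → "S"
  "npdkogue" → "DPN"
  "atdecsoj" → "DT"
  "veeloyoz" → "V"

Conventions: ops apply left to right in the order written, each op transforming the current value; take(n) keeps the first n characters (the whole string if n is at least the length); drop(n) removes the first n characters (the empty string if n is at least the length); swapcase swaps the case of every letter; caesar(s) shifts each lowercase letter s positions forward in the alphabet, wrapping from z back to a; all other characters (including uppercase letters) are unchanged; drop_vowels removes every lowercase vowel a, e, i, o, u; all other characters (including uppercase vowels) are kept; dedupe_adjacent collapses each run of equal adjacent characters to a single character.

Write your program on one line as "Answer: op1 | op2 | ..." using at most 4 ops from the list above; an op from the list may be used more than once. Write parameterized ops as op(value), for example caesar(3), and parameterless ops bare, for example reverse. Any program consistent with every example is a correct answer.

take(3) | drop_vowels | reverse | swapcase

Check, running the answer program on each example:
  "uiswc" -> "uis" -> "s" -> "s" -> "S"
  "npdkogue" -> "npd" -> "npd" -> "dpn" -> "DPN"
  "atdecsoj" -> "atd" -> "td" -> "dt" -> "DT"
  "veeloyoz" -> "vee" -> "v" -> "v" -> "V"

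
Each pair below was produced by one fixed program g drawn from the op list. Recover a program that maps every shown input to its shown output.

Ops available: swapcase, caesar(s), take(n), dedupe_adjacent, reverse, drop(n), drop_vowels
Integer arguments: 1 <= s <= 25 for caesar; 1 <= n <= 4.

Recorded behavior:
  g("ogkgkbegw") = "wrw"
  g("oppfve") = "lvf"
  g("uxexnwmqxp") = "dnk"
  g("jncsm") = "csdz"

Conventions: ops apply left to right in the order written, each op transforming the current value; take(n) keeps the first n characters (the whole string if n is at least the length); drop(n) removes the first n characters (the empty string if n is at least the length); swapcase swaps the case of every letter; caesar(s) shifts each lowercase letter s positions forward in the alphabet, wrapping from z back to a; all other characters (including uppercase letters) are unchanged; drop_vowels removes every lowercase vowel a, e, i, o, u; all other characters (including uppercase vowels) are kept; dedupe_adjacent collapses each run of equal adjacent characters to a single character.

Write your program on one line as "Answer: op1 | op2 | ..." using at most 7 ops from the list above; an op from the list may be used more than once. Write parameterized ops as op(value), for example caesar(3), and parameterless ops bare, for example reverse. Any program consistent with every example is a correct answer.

caesar(8) | caesar(8) | drop_vowels | take(4) | dedupe_adjacent | reverse

Check, running the answer program on each example:
  "ogkgkbegw" -> "wososjmoe" -> "ewawaruwm" -> "wwrwm" -> "wwrw" -> "wrw" -> "wrw"
  "oppfve" -> "wxxndm" -> "effvlu" -> "ffvl" -> "ffvl" -> "fvl" -> "lvf"
  "uxexnwmqxp" -> "cfmfveuyfx" -> "knundmcgnf" -> "knndmcgnf" -> "knnd" -> "knd" -> "dnk"
  "jncsm" -> "rvkau" -> "zdsic" -> "zdsc" -> "zdsc" -> "zdsc" -> "csdz"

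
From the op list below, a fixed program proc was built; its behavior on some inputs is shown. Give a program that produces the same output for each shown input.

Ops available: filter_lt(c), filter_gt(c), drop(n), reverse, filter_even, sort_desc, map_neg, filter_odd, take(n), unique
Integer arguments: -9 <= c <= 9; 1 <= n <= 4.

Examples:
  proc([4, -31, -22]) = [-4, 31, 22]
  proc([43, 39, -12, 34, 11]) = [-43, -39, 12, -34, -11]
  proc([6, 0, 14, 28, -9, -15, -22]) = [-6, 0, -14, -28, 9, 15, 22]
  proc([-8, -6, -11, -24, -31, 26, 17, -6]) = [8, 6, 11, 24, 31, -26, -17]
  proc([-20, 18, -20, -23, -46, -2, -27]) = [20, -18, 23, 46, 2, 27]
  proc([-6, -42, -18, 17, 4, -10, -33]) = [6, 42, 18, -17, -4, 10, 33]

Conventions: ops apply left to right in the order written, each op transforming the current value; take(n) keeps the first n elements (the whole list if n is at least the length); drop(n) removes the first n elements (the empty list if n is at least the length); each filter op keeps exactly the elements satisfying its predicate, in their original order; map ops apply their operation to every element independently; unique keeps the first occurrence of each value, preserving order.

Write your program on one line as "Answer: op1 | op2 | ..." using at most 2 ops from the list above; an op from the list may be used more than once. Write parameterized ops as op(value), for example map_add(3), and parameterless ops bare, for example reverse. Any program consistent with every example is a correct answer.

map_neg | unique

Check, running the answer program on each example:
  [4, -31, -22] -> [-4, 31, 22] -> [-4, 31, 22]
  [43, 39, -12, 34, 11] -> [-43, -39, 12, -34, -11] -> [-43, -39, 12, -34, -11]
  [6, 0, 14, 28, -9, -15, -22] -> [-6, 0, -14, -28, 9, 15, 22] -> [-6, 0, -14, -28, 9, 15, 22]
  [-8, -6, -11, -24, -31, 26, 17, -6] -> [8, 6, 11, 24, 31, -26, -17, 6] -> [8, 6, 11, 24, 31, -26, -17]
  [-20, 18, -20, -23, -46, -2, -27] -> [20, -18, 20, 23, 46, 2, 27] -> [20, -18, 23, 46, 2, 27]
  [-6, -42, -18, 17, 4, -10, -33] -> [6, 42, 18, -17, -4, 10, 33] -> [6, 42, 18, -17, -4, 10, 33]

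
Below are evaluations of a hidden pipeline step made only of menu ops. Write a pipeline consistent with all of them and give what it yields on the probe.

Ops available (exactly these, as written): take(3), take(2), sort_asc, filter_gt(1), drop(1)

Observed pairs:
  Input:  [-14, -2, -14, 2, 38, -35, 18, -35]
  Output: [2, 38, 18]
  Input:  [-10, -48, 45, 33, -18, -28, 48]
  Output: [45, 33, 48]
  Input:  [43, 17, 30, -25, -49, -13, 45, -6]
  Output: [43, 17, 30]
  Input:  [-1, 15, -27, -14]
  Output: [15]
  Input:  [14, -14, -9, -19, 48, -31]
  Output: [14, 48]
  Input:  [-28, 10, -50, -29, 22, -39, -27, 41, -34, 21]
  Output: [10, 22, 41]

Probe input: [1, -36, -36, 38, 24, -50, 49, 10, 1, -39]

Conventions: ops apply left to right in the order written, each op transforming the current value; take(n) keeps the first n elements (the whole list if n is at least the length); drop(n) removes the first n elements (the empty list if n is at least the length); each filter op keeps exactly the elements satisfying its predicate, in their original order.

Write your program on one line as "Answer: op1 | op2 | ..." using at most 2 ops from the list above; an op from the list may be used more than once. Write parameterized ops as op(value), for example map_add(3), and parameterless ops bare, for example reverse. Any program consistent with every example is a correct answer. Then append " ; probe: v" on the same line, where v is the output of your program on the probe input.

filter_gt(1) | take(3) ; probe: [38, 24, 49]

Check, running the answer program on each example:
  [-14, -2, -14, 2, 38, -35, 18, -35] -> [2, 38, 18] -> [2, 38, 18]
  [-10, -48, 45, 33, -18, -28, 48] -> [45, 33, 48] -> [45, 33, 48]
  [43, 17, 30, -25, -49, -13, 45, -6] -> [43, 17, 30, 45] -> [43, 17, 30]
  [-1, 15, -27, -14] -> [15] -> [15]
  [14, -14, -9, -19, 48, -31] -> [14, 48] -> [14, 48]
  [-28, 10, -50, -29, 22, -39, -27, 41, -34, 21] -> [10, 22, 41, 21] -> [10, 22, 41]
  probe: [1, -36, -36, 38, 24, -50, 49, 10, 1, -39] -> [38, 24, 49, 10] -> [38, 24, 49]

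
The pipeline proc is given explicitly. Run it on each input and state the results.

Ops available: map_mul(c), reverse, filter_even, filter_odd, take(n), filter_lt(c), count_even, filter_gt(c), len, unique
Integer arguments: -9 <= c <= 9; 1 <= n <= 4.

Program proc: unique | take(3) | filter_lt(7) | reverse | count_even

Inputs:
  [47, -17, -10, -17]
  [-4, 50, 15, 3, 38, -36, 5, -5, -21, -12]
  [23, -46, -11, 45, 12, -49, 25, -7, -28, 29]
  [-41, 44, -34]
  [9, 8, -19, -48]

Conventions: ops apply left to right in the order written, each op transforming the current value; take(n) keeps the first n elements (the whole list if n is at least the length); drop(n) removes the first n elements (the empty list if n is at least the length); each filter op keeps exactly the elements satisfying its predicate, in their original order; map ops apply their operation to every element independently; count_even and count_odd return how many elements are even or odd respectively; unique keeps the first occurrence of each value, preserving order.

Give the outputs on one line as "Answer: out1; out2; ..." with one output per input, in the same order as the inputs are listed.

1; 1; 1; 1; 0

Execution, op by op:
  [47, -17, -10, -17] -> [47, -17, -10] -> [47, -17, -10] -> [-17, -10] -> [-10, -17] -> 1
  [-4, 50, 15, 3, 38, -36, 5, -5, -21, -12] -> [-4, 50, 15, 3, 38, -36, 5, -5, -21, -12] -> [-4, 50, 15] -> [-4] -> [-4] -> 1
  [23, -46, -11, 45, 12, -49, 25, -7, -28, 29] -> [23, -46, -11, 45, 12, -49, 25, -7, -28, 29] -> [23, -46, -11] -> [-46, -11] -> [-11, -46] -> 1
  [-41, 44, -34] -> [-41, 44, -34] -> [-41, 44, -34] -> [-41, -34] -> [-34, -41] -> 1
  [9, 8, -19, -48] -> [9, 8, -19, -48] -> [9, 8, -19] -> [-19] -> [-19] -> 0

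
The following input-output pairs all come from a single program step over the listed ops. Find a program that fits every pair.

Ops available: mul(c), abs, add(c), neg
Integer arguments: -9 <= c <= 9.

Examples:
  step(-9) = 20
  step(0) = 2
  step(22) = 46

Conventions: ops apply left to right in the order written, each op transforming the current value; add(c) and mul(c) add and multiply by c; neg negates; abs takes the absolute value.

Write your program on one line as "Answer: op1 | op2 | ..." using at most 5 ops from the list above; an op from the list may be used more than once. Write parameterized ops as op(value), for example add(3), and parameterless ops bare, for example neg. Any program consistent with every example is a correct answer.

mul(2) | abs | add(-4) | add(6)

Check, running the answer program on each example:
  -9 -> -18 -> 18 -> 14 -> 20
  0 -> 0 -> 0 -> -4 -> 2
  22 -> 44 -> 44 -> 40 -> 46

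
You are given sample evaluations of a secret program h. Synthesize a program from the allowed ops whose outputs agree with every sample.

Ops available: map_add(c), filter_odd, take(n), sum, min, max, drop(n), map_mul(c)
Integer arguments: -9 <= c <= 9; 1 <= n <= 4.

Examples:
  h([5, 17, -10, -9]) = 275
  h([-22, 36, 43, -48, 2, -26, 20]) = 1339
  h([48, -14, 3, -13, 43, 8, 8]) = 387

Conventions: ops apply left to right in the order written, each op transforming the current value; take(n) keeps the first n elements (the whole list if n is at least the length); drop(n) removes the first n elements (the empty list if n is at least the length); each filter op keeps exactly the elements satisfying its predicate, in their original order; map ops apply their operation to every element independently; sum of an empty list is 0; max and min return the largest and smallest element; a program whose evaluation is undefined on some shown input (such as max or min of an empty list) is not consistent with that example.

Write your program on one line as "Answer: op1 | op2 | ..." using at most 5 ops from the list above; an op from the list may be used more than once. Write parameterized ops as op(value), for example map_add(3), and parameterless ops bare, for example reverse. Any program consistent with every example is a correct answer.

map_mul(-7) | map_mul(4) | map_add(-5) | max

Check, running the answer program on each example:
  [5, 17, -10, -9] -> [-35, -119, 70, 63] -> [-140, -476, 280, 252] -> [-145, -481, 275, 247] -> 275
  [-22, 36, 43, -48, 2, -26, 20] -> [154, -252, -301, 336, -14, 182, -140] -> [616, -1008, -1204, 1344, -56, 728, -560] -> [611, -1013, -1209, 1339, -61, 723, -565] -> 1339
  [48, -14, 3, -13, 43, 8, 8] -> [-336, 98, -21, 91, -301, -56, -56] -> [-1344, 392, -84, 364, -1204, -224, -224] -> [-1349, 387, -89, 359, -1209, -229, -229] -> 387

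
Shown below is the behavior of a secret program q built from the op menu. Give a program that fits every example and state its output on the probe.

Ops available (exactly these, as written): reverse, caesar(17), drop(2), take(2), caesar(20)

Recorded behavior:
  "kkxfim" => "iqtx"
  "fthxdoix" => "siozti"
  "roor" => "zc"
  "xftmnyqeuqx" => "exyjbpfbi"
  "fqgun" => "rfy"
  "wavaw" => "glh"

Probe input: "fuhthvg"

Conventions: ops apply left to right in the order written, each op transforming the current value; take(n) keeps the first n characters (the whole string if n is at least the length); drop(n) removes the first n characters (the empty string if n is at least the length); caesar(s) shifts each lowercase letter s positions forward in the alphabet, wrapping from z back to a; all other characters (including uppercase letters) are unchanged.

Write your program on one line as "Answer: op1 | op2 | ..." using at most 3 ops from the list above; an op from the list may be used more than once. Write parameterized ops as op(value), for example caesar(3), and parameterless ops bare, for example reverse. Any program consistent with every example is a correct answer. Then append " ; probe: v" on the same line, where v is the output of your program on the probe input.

drop(2) | caesar(17) | caesar(20) ; probe: "sesgr"

Check, running the answer program on each example:
  "kkxfim" -> "xfim" -> "owzd" -> "iqtx"
  "fthxdoix" -> "hxdoix" -> "youfzo" -> "siozti"
  "roor" -> "or" -> "fi" -> "zc"
  "xftmnyqeuqx" -> "tmnyqeuqx" -> "kdephvlho" -> "exyjbpfbi"
  "fqgun" -> "gun" -> "xle" -> "rfy"
  "wavaw" -> "vaw" -> "mrn" -> "glh"
  probe: "fuhthvg" -> "hthvg" -> "ykymx" -> "sesgr"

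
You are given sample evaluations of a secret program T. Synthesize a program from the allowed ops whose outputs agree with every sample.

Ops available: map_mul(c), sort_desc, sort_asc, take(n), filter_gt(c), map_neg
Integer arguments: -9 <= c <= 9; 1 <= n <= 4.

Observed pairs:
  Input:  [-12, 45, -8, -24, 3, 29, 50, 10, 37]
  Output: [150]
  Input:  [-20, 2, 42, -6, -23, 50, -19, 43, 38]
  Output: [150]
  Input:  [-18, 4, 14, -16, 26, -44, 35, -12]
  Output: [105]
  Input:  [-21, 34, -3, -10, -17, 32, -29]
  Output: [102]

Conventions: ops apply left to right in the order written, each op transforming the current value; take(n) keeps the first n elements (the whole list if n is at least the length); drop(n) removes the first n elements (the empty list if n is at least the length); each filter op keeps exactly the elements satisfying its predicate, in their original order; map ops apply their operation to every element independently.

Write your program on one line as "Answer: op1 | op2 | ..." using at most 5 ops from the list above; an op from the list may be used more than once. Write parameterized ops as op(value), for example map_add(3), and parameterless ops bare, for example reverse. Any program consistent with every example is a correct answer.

sort_asc | map_mul(3) | sort_desc | take(1)

Check, running the answer program on each example:
  [-12, 45, -8, -24, 3, 29, 50, 10, 37] -> [-24, -12, -8, 3, 10, 29, 37, 45, 50] -> [-72, -36, -24, 9, 30, 87, 111, 135, 150] -> [150, 135, 111, 87, 30, 9, -24, -36, -72] -> [150]
  [-20, 2, 42, -6, -23, 50, -19, 43, 38] -> [-23, -20, -19, -6, 2, 38, 42, 43, 50] -> [-69, -60, -57, -18, 6, 114, 126, 129, 150] -> [150, 129, 126, 114, 6, -18, -57, -60, -69] -> [150]
  [-18, 4, 14, -16, 26, -44, 35, -12] -> [-44, -18, -16, -12, 4, 14, 26, 35] -> [-132, -54, -48, -36, 12, 42, 78, 105] -> [105, 78, 42, 12, -36, -48, -54, -132] -> [105]
  [-21, 34, -3, -10, -17, 32, -29] -> [-29, -21, -17, -10, -3, 32, 34] -> [-87, -63, -51, -30, -9, 96, 102] -> [102, 96, -9, -30, -51, -63, -87] -> [102]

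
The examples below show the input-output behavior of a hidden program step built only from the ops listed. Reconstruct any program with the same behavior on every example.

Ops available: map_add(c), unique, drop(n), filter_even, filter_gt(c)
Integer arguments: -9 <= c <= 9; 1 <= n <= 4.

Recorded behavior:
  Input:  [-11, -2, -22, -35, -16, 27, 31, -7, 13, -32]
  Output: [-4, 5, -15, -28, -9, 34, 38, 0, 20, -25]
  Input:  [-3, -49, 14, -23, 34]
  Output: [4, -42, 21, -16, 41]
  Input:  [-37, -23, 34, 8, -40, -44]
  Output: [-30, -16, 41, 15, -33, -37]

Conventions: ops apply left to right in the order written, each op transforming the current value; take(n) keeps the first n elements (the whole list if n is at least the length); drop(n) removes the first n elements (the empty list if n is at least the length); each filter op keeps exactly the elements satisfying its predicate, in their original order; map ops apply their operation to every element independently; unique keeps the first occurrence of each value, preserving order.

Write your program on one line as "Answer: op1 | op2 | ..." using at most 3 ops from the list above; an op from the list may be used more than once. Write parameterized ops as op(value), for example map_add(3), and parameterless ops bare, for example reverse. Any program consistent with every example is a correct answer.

map_add(8) | map_add(-1)

Check, running the answer program on each example:
  [-11, -2, -22, -35, -16, 27, 31, -7, 13, -32] -> [-3, 6, -14, -27, -8, 35, 39, 1, 21, -24] -> [-4, 5, -15, -28, -9, 34, 38, 0, 20, -25]
  [-3, -49, 14, -23, 34] -> [5, -41, 22, -15, 42] -> [4, -42, 21, -16, 41]
  [-37, -23, 34, 8, -40, -44] -> [-29, -15, 42, 16, -32, -36] -> [-30, -16, 41, 15, -33, -37]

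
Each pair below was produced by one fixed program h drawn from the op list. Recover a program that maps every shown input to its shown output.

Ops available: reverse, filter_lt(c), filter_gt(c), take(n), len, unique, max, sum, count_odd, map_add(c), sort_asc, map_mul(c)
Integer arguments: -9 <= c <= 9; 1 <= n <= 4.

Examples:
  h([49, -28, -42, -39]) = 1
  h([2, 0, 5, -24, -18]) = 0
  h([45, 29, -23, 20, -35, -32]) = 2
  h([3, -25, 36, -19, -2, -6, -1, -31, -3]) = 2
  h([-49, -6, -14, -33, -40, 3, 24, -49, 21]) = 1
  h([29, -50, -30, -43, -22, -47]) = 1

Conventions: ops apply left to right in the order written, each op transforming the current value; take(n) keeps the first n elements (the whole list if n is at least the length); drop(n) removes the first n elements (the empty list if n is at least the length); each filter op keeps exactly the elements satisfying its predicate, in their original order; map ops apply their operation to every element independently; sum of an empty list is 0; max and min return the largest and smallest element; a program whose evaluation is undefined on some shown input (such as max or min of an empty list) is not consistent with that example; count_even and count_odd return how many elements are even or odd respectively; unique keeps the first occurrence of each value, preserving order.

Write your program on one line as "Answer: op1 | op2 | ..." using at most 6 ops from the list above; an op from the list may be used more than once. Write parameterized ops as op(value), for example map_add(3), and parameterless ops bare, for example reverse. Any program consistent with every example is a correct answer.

map_add(8) | map_add(6) | unique | take(2) | count_odd

Check, running the answer program on each example:
  [49, -28, -42, -39] -> [57, -20, -34, -31] -> [63, -14, -28, -25] -> [63, -14, -28, -25] -> [63, -14] -> 1
  [2, 0, 5, -24, -18] -> [10, 8, 13, -16, -10] -> [16, 14, 19, -10, -4] -> [16, 14, 19, -10, -4] -> [16, 14] -> 0
  [45, 29, -23, 20, -35, -32] -> [53, 37, -15, 28, -27, -24] -> [59, 43, -9, 34, -21, -18] -> [59, 43, -9, 34, -21, -18] -> [59, 43] -> 2
  [3, -25, 36, -19, -2, -6, -1, -31, -3] -> [11, -17, 44, -11, 6, 2, 7, -23, 5] -> [17, -11, 50, -5, 12, 8, 13, -17, 11] -> [17, -11, 50, -5, 12, 8, 13, -17, 11] -> [17, -11] -> 2
  [-49, -6, -14, -33, -40, 3, 24, -49, 21] -> [-41, 2, -6, -25, -32, 11, 32, -41, 29] -> [-35, 8, 0, -19, -26, 17, 38, -35, 35] -> [-35, 8, 0, -19, -26, 17, 38, 35] -> [-35, 8] -> 1
  [29, -50, -30, -43, -22, -47] -> [37, -42, -22, -35, -14, -39] -> [43, -36, -16, -29, -8, -33] -> [43, -36, -16, -29, -8, -33] -> [43, -36] -> 1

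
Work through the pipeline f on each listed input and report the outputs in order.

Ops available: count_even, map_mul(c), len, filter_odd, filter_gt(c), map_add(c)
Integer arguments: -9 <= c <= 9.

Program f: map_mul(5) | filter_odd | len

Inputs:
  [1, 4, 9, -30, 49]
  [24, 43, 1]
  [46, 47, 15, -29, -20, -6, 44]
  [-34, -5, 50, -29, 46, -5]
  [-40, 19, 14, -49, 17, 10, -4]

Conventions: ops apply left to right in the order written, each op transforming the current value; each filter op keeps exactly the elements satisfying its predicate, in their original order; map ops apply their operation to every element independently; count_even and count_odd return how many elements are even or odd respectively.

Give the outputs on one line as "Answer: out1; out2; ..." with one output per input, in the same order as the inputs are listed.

Execution, op by op:
  [1, 4, 9, -30, 49] -> [5, 20, 45, -150, 245] -> [5, 45, 245] -> 3
  [24, 43, 1] -> [120, 215, 5] -> [215, 5] -> 2
  [46, 47, 15, -29, -20, -6, 44] -> [230, 235, 75, -145, -100, -30, 220] -> [235, 75, -145] -> 3
  [-34, -5, 50, -29, 46, -5] -> [-170, -25, 250, -145, 230, -25] -> [-25, -145, -25] -> 3
  [-40, 19, 14, -49, 17, 10, -4] -> [-200, 95, 70, -245, 85, 50, -20] -> [95, -245, 85] -> 3

3; 2; 3; 3; 3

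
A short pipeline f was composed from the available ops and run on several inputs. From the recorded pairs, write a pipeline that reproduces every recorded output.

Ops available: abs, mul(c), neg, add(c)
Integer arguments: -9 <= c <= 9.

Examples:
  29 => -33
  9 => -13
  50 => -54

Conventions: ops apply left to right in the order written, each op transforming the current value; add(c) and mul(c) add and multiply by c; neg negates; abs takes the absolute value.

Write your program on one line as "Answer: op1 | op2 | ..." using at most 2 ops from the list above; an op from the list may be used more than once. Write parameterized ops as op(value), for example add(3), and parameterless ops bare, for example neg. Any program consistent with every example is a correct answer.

neg | add(-4)

Check, running the answer program on each example:
  29 -> -29 -> -33
  9 -> -9 -> -13
  50 -> -50 -> -54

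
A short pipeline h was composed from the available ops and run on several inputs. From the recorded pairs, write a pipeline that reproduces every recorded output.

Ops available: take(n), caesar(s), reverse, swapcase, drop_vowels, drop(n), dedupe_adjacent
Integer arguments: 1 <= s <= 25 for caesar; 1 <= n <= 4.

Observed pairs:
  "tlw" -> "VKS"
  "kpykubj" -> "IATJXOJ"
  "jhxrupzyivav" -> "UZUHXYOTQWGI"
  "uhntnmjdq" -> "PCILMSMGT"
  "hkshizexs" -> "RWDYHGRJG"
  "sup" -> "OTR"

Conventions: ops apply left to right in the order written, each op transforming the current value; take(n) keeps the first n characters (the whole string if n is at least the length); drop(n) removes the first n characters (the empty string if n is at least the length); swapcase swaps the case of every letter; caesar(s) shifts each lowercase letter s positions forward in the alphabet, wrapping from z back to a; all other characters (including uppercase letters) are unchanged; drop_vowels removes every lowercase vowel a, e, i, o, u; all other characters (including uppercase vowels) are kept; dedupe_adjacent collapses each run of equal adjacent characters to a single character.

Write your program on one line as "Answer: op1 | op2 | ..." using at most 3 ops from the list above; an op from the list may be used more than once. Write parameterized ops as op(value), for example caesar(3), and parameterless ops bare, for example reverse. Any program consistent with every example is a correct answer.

reverse | caesar(25) | swapcase

Check, running the answer program on each example:
  "tlw" -> "wlt" -> "vks" -> "VKS"
  "kpykubj" -> "jbukypk" -> "iatjxoj" -> "IATJXOJ"
  "jhxrupzyivav" -> "vaviyzpurxhj" -> "uzuhxyotqwgi" -> "UZUHXYOTQWGI"
  "uhntnmjdq" -> "qdjmntnhu" -> "pcilmsmgt" -> "PCILMSMGT"
  "hkshizexs" -> "sxezihskh" -> "rwdyhgrjg" -> "RWDYHGRJG"
  "sup" -> "pus" -> "otr" -> "OTR"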